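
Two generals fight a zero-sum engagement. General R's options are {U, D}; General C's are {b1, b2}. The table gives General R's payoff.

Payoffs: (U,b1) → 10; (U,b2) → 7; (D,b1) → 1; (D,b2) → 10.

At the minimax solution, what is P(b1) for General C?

1/4

Row minima: U → 7, D → 1; maximin = 7.
Column maxima: b1 → 10, b2 → 10; minimax = 10.
7 ≠ 10, so there is no saddle point; optimal play is mixed.
Let General R play U with probability p. Expected payoff against b1: 10p + 1(1−p) = 9p + 1; against b2: 7p + 10(1−p) = −3p + 10.
Setting these equal: 9p + 1 = −3p + 10 ⇒ 12p = 9 ⇒ p = 3/4, and the value is (9)·(3/4) + 1 = 31/4.
For General C: with q = P(b1), equating U's and D's payoffs gives 3q + 7 = −9q + 10 ⇒ q = 1/4.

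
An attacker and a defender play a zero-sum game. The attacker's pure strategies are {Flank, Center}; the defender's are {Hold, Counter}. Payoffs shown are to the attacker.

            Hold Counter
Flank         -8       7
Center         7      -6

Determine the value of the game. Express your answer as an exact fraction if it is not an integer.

Row minima: Flank → -8, Center → -6; maximin = -6.
Column maxima: Hold → 7, Counter → 7; minimax = 7.
-6 ≠ 7, so there is no saddle point; optimal play is mixed.
Let the attacker play Flank with probability p. Expected payoff against Hold: (-8)p + 7(1−p) = −15p + 7; against Counter: 7p + (-6)(1−p) = 13p − 6.
Setting these equal: −15p + 7 = 13p − 6 ⇒ −28p = -13 ⇒ p = 13/28, and the value is (-15)·(13/28) + 7 = 1/28.
For the defender: with q = P(Hold), equating Flank's and Center's payoffs gives −15q + 7 = 13q − 6 ⇒ q = 13/28.

1/28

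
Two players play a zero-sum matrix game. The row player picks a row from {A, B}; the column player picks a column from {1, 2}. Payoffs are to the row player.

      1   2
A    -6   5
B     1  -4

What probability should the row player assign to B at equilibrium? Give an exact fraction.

11/16

Row minima: A → -6, B → -4; maximin = -4.
Column maxima: 1 → 1, 2 → 5; minimax = 1.
-4 ≠ 1, so there is no saddle point; optimal play is mixed.
Let the row player play A with probability p. Expected payoff against 1: (-6)p + 1(1−p) = −7p + 1; against 2: 5p + (-4)(1−p) = 9p − 4.
Setting these equal: −7p + 1 = 9p − 4 ⇒ −16p = -5 ⇒ p = 5/16, and the value is (-7)·(5/16) + 1 = -19/16.
For the column player: with q = P(1), equating A's and B's payoffs gives −11q + 5 = 5q − 4 ⇒ q = 9/16.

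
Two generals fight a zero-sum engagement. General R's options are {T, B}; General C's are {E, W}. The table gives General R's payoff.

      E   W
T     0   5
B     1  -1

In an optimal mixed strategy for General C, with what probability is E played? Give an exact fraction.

Row minima: T → 0, B → -1; maximin = 0.
Column maxima: E → 1, W → 5; minimax = 1.
0 ≠ 1, so there is no saddle point; optimal play is mixed.
Let General R play T with probability p. Expected payoff against E: 0p + 1(1−p) = −p + 1; against W: 5p + (-1)(1−p) = 6p − 1.
Setting these equal: −p + 1 = 6p − 1 ⇒ −7p = -2 ⇒ p = 2/7, and the value is (-1)·(2/7) + 1 = 5/7.
For General C: with q = P(E), equating T's and B's payoffs gives −5q + 5 = 2q − 1 ⇒ q = 6/7.

6/7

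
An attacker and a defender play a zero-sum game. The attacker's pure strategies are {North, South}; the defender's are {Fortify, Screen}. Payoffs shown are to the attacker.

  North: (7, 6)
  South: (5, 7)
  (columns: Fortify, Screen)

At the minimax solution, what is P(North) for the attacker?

2/3

Row minima: North → 6, South → 5; maximin = 6.
Column maxima: Fortify → 7, Screen → 7; minimax = 7.
6 ≠ 7, so there is no saddle point; optimal play is mixed.
Let the attacker play North with probability p. Expected payoff against Fortify: 7p + 5(1−p) = 2p + 5; against Screen: 6p + 7(1−p) = −p + 7.
Setting these equal: 2p + 5 = −p + 7 ⇒ 3p = 2 ⇒ p = 2/3, and the value is (2)·(2/3) + 5 = 19/3.
For the defender: with q = P(Fortify), equating North's and South's payoffs gives q + 6 = −2q + 7 ⇒ q = 1/3.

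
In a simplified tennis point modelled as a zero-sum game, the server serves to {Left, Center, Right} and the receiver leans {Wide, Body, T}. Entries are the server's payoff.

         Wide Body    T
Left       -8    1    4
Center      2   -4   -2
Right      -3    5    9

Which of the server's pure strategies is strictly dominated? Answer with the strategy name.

Left

Right gives a strictly higher payoff than Left against every column: -3 > -8, 5 > 1, 9 > 4.
So Left is strictly dominated and the server never plays it.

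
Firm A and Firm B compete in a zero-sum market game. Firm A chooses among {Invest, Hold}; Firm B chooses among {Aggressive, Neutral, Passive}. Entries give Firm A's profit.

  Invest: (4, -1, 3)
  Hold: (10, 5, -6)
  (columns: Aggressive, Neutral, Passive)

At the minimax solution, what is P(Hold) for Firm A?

Row minima: Invest → -1, Hold → -6; maximin = -1.
Column maxima: Aggressive → 10, Neutral → 5, Passive → 3; minimax = 3.
-1 ≠ 3, so there is no saddle point; optimal play is mixed.
Aggressive is strictly dominated by Neutral (it gives Firm A strictly more in every row), so Firm B never plays it.
On the remaining 2×2 (Invest, Hold vs Neutral, Passive):
Let Firm A play Invest with probability p. Expected payoff against Neutral: (-1)p + 5(1−p) = −6p + 5; against Passive: 3p + (-6)(1−p) = 9p − 6.
Setting these equal: −6p + 5 = 9p − 6 ⇒ −15p = -11 ⇒ p = 11/15, and the value is (-6)·(11/15) + 5 = 3/5.
For Firm B: with q = P(Neutral), equating Invest's and Hold's payoffs gives −4q + 3 = 11q − 6 ⇒ q = 3/5.

4/15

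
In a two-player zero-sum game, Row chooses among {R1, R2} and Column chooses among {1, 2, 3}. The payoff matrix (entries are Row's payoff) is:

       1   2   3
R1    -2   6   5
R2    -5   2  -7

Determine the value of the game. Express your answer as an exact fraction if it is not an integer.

Row minima: R1 → -2, R2 → -7; maximin = -2.
Column maxima: 1 → -2, 2 → 6, 3 → 5; minimax = -2.
Since maximin = minimax = -2, there is a saddle point and the value is -2.

-2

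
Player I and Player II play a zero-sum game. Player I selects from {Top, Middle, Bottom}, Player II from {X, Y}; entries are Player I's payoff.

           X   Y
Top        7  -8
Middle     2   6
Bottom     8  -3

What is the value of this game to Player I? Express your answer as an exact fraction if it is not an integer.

18/5

Row minima: Top → -8, Middle → 2, Bottom → -3; maximin = 2.
Column maxima: X → 8, Y → 6; minimax = 6.
2 ≠ 6, so there is no saddle point; optimal play is mixed.
Top is strictly dominated by Bottom, so Player I never plays it.
On the remaining 2×2 (Middle, Bottom vs X, Y):
Let Player I play Middle with probability p. Expected payoff against X: 2p + 8(1−p) = −6p + 8; against Y: 6p + (-3)(1−p) = 9p − 3.
Setting these equal: −6p + 8 = 9p − 3 ⇒ −15p = -11 ⇒ p = 11/15, and the value is (-6)·(11/15) + 8 = 18/5.
For Player II: with q = P(X), equating Middle's and Bottom's payoffs gives −4q + 6 = 11q − 3 ⇒ q = 3/5.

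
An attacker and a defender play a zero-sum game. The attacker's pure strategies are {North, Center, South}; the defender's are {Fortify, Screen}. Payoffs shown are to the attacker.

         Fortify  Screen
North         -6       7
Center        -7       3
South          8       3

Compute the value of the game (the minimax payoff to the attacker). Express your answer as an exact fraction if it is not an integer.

37/9

Row minima: North → -6, Center → -7, South → 3; maximin = 3.
Column maxima: Fortify → 8, Screen → 7; minimax = 7.
3 ≠ 7, so there is no saddle point; optimal play is mixed.
Center is strictly dominated by North, so the attacker never plays it.
On the remaining 2×2 (North, South vs Fortify, Screen):
Let the attacker play North with probability p. Expected payoff against Fortify: (-6)p + 8(1−p) = −14p + 8; against Screen: 7p + 3(1−p) = 4p + 3.
Setting these equal: −14p + 8 = 4p + 3 ⇒ −18p = -5 ⇒ p = 5/18, and the value is (-14)·(5/18) + 8 = 37/9.
For the defender: with q = P(Fortify), equating North's and South's payoffs gives −13q + 7 = 5q + 3 ⇒ q = 2/9.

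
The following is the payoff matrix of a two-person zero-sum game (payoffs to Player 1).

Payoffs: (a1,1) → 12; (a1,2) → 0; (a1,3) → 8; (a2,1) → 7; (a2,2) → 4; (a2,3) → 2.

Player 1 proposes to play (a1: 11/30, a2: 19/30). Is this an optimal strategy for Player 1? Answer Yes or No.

Against 1 this mix gives (11/30)·12 + (19/30)·7 = 53/6.
Against 2 this mix gives (11/30)·0 + (19/30)·4 = 38/15.
Against 3 this mix gives (11/30)·8 + (19/30)·2 = 21/5.
Player 2 will play 2, holding Player 1 to 38/15. Shifting weight toward the row that does better against 2 would raise this floor (the equalizing mix achieves 16/5 against both 2 and 3), so the proposed strategy is not optimal.

No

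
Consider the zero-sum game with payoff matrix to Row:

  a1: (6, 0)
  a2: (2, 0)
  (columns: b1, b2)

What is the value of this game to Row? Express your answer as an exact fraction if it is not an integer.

0

Row minima: a1 → 0, a2 → 0; maximin = 0.
Column maxima: b1 → 6, b2 → 0; minimax = 0.
Since maximin = minimax = 0, there is a saddle point and the value is 0.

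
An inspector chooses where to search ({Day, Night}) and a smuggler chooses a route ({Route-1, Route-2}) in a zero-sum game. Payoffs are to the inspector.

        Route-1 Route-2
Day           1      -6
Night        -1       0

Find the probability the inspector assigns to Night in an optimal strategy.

7/8

Row minima: Day → -6, Night → -1; maximin = -1.
Column maxima: Route-1 → 1, Route-2 → 0; minimax = 0.
-1 ≠ 0, so there is no saddle point; optimal play is mixed.
Let the inspector play Day with probability p. Expected payoff against Route-1: 1p + (-1)(1−p) = 2p − 1; against Route-2: (-6)p + 0(1−p) = −6p.
Setting these equal: 2p − 1 = −6p ⇒ 8p = 1 ⇒ p = 1/8, and the value is (2)·(1/8) − 1 = -3/4.
For the smuggler: with q = P(Route-1), equating Day's and Night's payoffs gives 7q − 6 = −q ⇒ q = 3/4.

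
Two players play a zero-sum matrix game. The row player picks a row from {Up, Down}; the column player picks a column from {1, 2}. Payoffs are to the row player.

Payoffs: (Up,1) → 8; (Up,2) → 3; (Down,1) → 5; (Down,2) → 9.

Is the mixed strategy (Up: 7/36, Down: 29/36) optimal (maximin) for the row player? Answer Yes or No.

Against 1 this mix gives (7/36)·8 + (29/36)·5 = 67/12.
Against 2 this mix gives (7/36)·3 + (29/36)·9 = 47/6.
The column player will play 1, holding the row player to 67/12. Shifting weight toward the row that does better against 1 would raise this floor (the equalizing mix achieves 19/3 against both 1 and 2), so the proposed strategy is not optimal.

No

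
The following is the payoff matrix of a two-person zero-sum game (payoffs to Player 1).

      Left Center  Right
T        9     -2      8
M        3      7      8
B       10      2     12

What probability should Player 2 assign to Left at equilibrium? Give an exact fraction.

Row minima: T → -2, M → 3, B → 2; maximin = 3.
Column maxima: Left → 10, Center → 7, Right → 12; minimax = 7.
3 ≠ 7, so there is no saddle point; optimal play is mixed.
T is strictly dominated by B, so Player 1 never plays it.
With T eliminated, Right is strictly dominated by Left (it gives Player 1 strictly more in every remaining row), so Player 2 never plays it.
On the remaining 2×2 (M, B vs Left, Center):
Let Player 1 play M with probability p. Expected payoff against Left: 3p + 10(1−p) = −7p + 10; against Center: 7p + 2(1−p) = 5p + 2.
Setting these equal: −7p + 10 = 5p + 2 ⇒ −12p = -8 ⇒ p = 2/3, and the value is (-7)·(2/3) + 10 = 16/3.
For Player 2: with q = P(Left), equating M's and B's payoffs gives −4q + 7 = 8q + 2 ⇒ q = 5/12.

5/12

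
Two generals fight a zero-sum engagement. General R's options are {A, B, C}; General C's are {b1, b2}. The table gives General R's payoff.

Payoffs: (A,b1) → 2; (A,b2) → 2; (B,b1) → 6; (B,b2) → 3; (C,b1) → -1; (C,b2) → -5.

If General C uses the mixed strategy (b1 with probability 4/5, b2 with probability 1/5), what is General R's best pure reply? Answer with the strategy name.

B

Expected payoff of A: (4/5)·2 + (1/5)·2 = 2.
Expected payoff of B: (4/5)·6 + (1/5)·3 = 27/5.
Expected payoff of C: (4/5)·(-1) + (1/5)·(-5) = -9/5.
The largest is 27/5, so General R's best response is B.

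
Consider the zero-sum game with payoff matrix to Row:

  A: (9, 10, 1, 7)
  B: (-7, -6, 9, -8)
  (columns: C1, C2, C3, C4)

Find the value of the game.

Row minima: A → 1, B → -8; maximin = 1.
Column maxima: C1 → 9, C2 → 10, C3 → 9, C4 → 7; minimax = 7.
1 ≠ 7, so there is no saddle point; optimal play is mixed.
C1 is strictly dominated by C4 (it gives Row strictly more in every row), so Column never plays it.
C2 is strictly dominated by C4 (it gives Row strictly more in every row), so Column never plays it.
On the remaining 2×2 (A, B vs C3, C4):
Let Row play A with probability p. Expected payoff against C3: 1p + 9(1−p) = −8p + 9; against C4: 7p + (-8)(1−p) = 15p − 8.
Setting these equal: −8p + 9 = 15p − 8 ⇒ −23p = -17 ⇒ p = 17/23, and the value is (-8)·(17/23) + 9 = 71/23.
For Column: with q = P(C3), equating A's and B's payoffs gives −6q + 7 = 17q − 8 ⇒ q = 15/23.

71/23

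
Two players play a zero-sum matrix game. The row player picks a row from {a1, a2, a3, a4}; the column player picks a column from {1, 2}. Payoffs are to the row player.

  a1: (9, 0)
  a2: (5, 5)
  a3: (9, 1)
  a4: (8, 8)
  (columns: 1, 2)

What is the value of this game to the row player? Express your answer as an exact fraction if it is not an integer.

8

Row minima: a1 → 0, a2 → 5, a3 → 1, a4 → 8; maximin = 8.
Column maxima: 1 → 9, 2 → 8; minimax = 8.
Since maximin = minimax = 8, there is a saddle point and the value is 8.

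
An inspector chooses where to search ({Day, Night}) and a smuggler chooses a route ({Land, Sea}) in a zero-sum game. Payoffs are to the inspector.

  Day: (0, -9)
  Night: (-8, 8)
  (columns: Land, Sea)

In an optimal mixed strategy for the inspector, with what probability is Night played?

9/25

Row minima: Day → -9, Night → -8; maximin = -8.
Column maxima: Land → 0, Sea → 8; minimax = 0.
-8 ≠ 0, so there is no saddle point; optimal play is mixed.
Let the inspector play Day with probability p. Expected payoff against Land: 0p + (-8)(1−p) = 8p − 8; against Sea: (-9)p + 8(1−p) = −17p + 8.
Setting these equal: 8p − 8 = −17p + 8 ⇒ 25p = 16 ⇒ p = 16/25, and the value is (8)·(16/25) − 8 = -72/25.
For the smuggler: with q = P(Land), equating Day's and Night's payoffs gives 9q − 9 = −16q + 8 ⇒ q = 17/25.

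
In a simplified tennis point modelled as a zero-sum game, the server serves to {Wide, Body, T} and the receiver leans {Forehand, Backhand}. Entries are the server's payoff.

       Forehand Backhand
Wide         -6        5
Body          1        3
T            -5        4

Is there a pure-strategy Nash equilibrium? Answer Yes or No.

Row minima: Wide → -6, Body → 1, T → -5; maximin = 1.
Column maxima: Forehand → 1, Backhand → 5; minimax = 1.
maximin = minimax = 1, so a saddle point exists.

Yes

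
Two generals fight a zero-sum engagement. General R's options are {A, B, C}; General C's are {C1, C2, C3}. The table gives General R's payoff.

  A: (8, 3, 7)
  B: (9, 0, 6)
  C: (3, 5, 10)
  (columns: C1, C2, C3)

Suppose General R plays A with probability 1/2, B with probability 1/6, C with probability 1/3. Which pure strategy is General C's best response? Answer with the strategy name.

If General C plays C1, General R's expected payoff is (1/2)·8 + (1/6)·9 + (1/3)·3 = 13/2.
If General C plays C2, General R's expected payoff is (1/2)·3 + (1/6)·0 + (1/3)·5 = 19/6.
If General C plays C3, General R's expected payoff is (1/2)·7 + (1/6)·6 + (1/3)·10 = 47/6.
General C minimizes General R's payoff; the smallest is 19/6, so the best response is C2.

C2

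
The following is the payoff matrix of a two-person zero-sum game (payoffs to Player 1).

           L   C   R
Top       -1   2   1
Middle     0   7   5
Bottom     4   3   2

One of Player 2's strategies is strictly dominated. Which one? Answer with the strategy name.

C

R holds Player 1's payoff strictly below C in every row: 1 < 2, 5 < 7, 2 < 3.
So C is strictly dominated for Player 2.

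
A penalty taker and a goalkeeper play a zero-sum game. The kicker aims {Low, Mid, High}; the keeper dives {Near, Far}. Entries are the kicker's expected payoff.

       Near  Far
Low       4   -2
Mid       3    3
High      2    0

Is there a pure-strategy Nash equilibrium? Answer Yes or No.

Yes

Row minima: Low → -2, Mid → 3, High → 0; maximin = 3.
Column maxima: Near → 4, Far → 3; minimax = 3.
maximin = minimax = 3, so a saddle point exists.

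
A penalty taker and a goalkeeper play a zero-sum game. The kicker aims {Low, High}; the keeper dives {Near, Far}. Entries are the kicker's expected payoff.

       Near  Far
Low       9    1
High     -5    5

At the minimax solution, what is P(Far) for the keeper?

7/9

Row minima: Low → 1, High → -5; maximin = 1.
Column maxima: Near → 9, Far → 5; minimax = 5.
1 ≠ 5, so there is no saddle point; optimal play is mixed.
Let the kicker play Low with probability p. Expected payoff against Near: 9p + (-5)(1−p) = 14p − 5; against Far: 1p + 5(1−p) = −4p + 5.
Setting these equal: 14p − 5 = −4p + 5 ⇒ 18p = 10 ⇒ p = 5/9, and the value is (14)·(5/9) − 5 = 25/9.
For the keeper: with q = P(Near), equating Low's and High's payoffs gives 8q + 1 = −10q + 5 ⇒ q = 2/9.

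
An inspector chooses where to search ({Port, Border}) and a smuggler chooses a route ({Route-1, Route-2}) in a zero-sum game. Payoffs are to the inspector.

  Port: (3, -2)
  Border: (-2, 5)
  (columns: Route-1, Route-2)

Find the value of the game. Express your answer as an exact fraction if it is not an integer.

11/12

Row minima: Port → -2, Border → -2; maximin = -2.
Column maxima: Route-1 → 3, Route-2 → 5; minimax = 3.
-2 ≠ 3, so there is no saddle point; optimal play is mixed.
Let the inspector play Port with probability p. Expected payoff against Route-1: 3p + (-2)(1−p) = 5p − 2; against Route-2: (-2)p + 5(1−p) = −7p + 5.
Setting these equal: 5p − 2 = −7p + 5 ⇒ 12p = 7 ⇒ p = 7/12, and the value is (5)·(7/12) − 2 = 11/12.
For the smuggler: with q = P(Route-1), equating Port's and Border's payoffs gives 5q − 2 = −7q + 5 ⇒ q = 7/12.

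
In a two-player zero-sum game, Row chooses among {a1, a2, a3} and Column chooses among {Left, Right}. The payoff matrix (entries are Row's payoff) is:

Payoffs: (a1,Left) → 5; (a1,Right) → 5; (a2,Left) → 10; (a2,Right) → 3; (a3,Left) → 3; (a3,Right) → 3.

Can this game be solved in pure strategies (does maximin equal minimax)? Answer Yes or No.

Row minima: a1 → 5, a2 → 3, a3 → 3; maximin = 5.
Column maxima: Left → 10, Right → 5; minimax = 5.
maximin = minimax = 5, so a saddle point exists.

Yes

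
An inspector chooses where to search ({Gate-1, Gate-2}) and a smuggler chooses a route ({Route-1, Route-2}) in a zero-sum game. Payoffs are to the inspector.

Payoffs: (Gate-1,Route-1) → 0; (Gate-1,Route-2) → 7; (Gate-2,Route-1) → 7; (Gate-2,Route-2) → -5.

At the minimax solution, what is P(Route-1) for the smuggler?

Row minima: Gate-1 → 0, Gate-2 → -5; maximin = 0.
Column maxima: Route-1 → 7, Route-2 → 7; minimax = 7.
0 ≠ 7, so there is no saddle point; optimal play is mixed.
Let the inspector play Gate-1 with probability p. Expected payoff against Route-1: 0p + 7(1−p) = −7p + 7; against Route-2: 7p + (-5)(1−p) = 12p − 5.
Setting these equal: −7p + 7 = 12p − 5 ⇒ −19p = -12 ⇒ p = 12/19, and the value is (-7)·(12/19) + 7 = 49/19.
For the smuggler: with q = P(Route-1), equating Gate-1's and Gate-2's payoffs gives −7q + 7 = 12q − 5 ⇒ q = 12/19.

12/19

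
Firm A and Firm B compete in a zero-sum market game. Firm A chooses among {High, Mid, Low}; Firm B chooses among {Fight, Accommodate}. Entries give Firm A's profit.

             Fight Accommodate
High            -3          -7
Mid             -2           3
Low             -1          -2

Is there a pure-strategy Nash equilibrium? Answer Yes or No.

No

Row minima: High → -7, Mid → -2, Low → -2; maximin = -2.
Column maxima: Fight → -1, Accommodate → 3; minimax = -1.
-2 ≠ -1, so no pure-strategy equilibrium exists.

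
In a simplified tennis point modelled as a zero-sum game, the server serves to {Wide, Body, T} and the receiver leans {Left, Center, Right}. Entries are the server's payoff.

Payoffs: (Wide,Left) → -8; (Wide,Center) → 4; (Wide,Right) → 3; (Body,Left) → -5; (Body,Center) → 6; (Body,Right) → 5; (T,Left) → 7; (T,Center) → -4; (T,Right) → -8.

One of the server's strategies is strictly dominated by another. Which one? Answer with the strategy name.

Body gives a strictly higher payoff than Wide against every column: -5 > -8, 6 > 4, 5 > 3.
So Wide is strictly dominated and the server never plays it.

Wide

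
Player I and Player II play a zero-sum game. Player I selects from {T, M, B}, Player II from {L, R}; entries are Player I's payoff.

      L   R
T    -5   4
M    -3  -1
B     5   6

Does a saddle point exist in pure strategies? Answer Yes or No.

Yes

Row minima: T → -5, M → -3, B → 5; maximin = 5.
Column maxima: L → 5, R → 6; minimax = 5.
maximin = minimax = 5, so a saddle point exists.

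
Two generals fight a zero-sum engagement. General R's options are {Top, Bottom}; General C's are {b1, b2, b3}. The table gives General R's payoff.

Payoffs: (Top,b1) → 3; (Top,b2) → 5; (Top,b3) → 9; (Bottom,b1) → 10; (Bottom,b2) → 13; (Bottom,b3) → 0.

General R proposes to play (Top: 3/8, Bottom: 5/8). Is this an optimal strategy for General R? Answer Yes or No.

Against b1 this mix gives (3/8)·3 + (5/8)·10 = 59/8.
Against b2 this mix gives (3/8)·5 + (5/8)·13 = 10.
Against b3 this mix gives (3/8)·9 + (5/8)·0 = 27/8.
General C will play b3, holding General R to 27/8. Shifting weight toward the row that does better against b3 would raise this floor (the equalizing mix achieves 45/8 against both b3 and b1), so the proposed strategy is not optimal.

No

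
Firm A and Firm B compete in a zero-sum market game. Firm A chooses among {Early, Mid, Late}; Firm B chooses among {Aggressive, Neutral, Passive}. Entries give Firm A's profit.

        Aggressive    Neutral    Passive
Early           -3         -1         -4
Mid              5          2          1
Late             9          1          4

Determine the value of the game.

Row minima: Early → -4, Mid → 1, Late → 1; maximin = 1.
Column maxima: Aggressive → 9, Neutral → 2, Passive → 4; minimax = 2.
1 ≠ 2, so there is no saddle point; optimal play is mixed.
Early is strictly dominated by Mid, so Firm A never plays it.
With Early eliminated, Aggressive is strictly dominated by Neutral (it gives Firm A strictly more in every remaining row), so Firm B never plays it.
On the remaining 2×2 (Mid, Late vs Neutral, Passive):
Let Firm A play Mid with probability p. Expected payoff against Neutral: 2p + 1(1−p) = p + 1; against Passive: 1p + 4(1−p) = −3p + 4.
Setting these equal: p + 1 = −3p + 4 ⇒ 4p = 3 ⇒ p = 3/4, and the value is (1)·(3/4) + 1 = 7/4.
For Firm B: with q = P(Neutral), equating Mid's and Late's payoffs gives q + 1 = −3q + 4 ⇒ q = 3/4.

7/4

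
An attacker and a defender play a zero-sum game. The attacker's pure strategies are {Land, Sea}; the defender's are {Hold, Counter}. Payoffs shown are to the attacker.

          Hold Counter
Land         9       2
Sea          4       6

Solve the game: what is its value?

46/9

Row minima: Land → 2, Sea → 4; maximin = 4.
Column maxima: Hold → 9, Counter → 6; minimax = 6.
4 ≠ 6, so there is no saddle point; optimal play is mixed.
Let the attacker play Land with probability p. Expected payoff against Hold: 9p + 4(1−p) = 5p + 4; against Counter: 2p + 6(1−p) = −4p + 6.
Setting these equal: 5p + 4 = −4p + 6 ⇒ 9p = 2 ⇒ p = 2/9, and the value is (5)·(2/9) + 4 = 46/9.
For the defender: with q = P(Hold), equating Land's and Sea's payoffs gives 7q + 2 = −2q + 6 ⇒ q = 4/9.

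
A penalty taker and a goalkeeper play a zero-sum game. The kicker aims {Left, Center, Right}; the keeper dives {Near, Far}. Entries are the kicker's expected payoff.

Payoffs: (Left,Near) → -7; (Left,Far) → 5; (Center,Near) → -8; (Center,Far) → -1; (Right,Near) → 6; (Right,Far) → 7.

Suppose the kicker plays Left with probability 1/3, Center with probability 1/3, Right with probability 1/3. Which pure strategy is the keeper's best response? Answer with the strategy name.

Near

If the keeper plays Near, the kicker's expected payoff is (1/3)·(-7) + (1/3)·(-8) + (1/3)·6 = -3.
If the keeper plays Far, the kicker's expected payoff is (1/3)·5 + (1/3)·(-1) + (1/3)·7 = 11/3.
The keeper minimizes the kicker's payoff; the smallest is -3, so the best response is Near.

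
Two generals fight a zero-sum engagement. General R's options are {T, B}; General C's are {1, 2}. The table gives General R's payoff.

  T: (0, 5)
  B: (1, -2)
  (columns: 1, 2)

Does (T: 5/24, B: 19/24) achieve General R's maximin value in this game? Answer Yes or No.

No

Against 1 this mix gives (5/24)·0 + (19/24)·1 = 19/24.
Against 2 this mix gives (5/24)·5 + (19/24)·(-2) = -13/24.
General C will play 2, holding General R to -13/24. Shifting weight toward the row that does better against 2 would raise this floor (the equalizing mix achieves 5/8 against both 2 and 1), so the proposed strategy is not optimal.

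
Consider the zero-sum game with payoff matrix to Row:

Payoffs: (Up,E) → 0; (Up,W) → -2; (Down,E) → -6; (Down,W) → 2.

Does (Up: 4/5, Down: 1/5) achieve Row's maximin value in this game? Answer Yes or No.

Yes

Against E this mix gives (4/5)·0 + (1/5)·(-6) = -6/5.
Against W this mix gives (4/5)·(-2) + (1/5)·2 = -6/5.
All of Column's active replies (E, W) yield -6/5, and no column does worse for Row. The mix makes Column indifferent and guarantees -6/5, so it is optimal.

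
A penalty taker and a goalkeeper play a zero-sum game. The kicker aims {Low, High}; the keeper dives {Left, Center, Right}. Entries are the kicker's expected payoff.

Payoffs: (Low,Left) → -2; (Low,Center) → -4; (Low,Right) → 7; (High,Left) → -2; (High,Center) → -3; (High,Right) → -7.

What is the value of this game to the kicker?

-49/15

Row minima: Low → -4, High → -7; maximin = -4.
Column maxima: Left → -2, Center → -3, Right → 7; minimax = -3.
-4 ≠ -3, so there is no saddle point; optimal play is mixed.
Left is strictly dominated by Center (it gives the kicker strictly more in every row), so the keeper never plays it.
On the remaining 2×2 (Low, High vs Center, Right):
Let the kicker play Low with probability p. Expected payoff against Center: (-4)p + (-3)(1−p) = −p − 3; against Right: 7p + (-7)(1−p) = 14p − 7.
Setting these equal: −p − 3 = 14p − 7 ⇒ −15p = -4 ⇒ p = 4/15, and the value is (-1)·(4/15) − 3 = -49/15.
For the keeper: with q = P(Center), equating Low's and High's payoffs gives −11q + 7 = 4q − 7 ⇒ q = 14/15.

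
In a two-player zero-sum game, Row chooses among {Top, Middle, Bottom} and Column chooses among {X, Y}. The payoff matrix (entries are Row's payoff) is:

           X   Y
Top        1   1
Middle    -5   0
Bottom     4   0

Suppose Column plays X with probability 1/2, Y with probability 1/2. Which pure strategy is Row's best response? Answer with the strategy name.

Expected payoff of Top: (1/2)·1 + (1/2)·1 = 1.
Expected payoff of Middle: (1/2)·(-5) + (1/2)·0 = -5/2.
Expected payoff of Bottom: (1/2)·4 + (1/2)·0 = 2.
The largest is 2, so Row's best response is Bottom.

Bottom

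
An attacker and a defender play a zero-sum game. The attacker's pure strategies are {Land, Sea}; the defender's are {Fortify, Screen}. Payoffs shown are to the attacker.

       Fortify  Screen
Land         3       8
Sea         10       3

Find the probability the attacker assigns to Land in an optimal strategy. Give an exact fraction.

Row minima: Land → 3, Sea → 3; maximin = 3.
Column maxima: Fortify → 10, Screen → 8; minimax = 8.
3 ≠ 8, so there is no saddle point; optimal play is mixed.
Let the attacker play Land with probability p. Expected payoff against Fortify: 3p + 10(1−p) = −7p + 10; against Screen: 8p + 3(1−p) = 5p + 3.
Setting these equal: −7p + 10 = 5p + 3 ⇒ −12p = -7 ⇒ p = 7/12, and the value is (-7)·(7/12) + 10 = 71/12.
For the defender: with q = P(Fortify), equating Land's and Sea's payoffs gives −5q + 8 = 7q + 3 ⇒ q = 5/12.

7/12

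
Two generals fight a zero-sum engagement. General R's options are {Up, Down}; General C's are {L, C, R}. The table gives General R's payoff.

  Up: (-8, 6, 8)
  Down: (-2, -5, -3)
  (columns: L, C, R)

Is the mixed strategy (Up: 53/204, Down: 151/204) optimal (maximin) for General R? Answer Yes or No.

No

Against L this mix gives (53/204)·(-8) + (151/204)·(-2) = -121/34.
Against C this mix gives (53/204)·6 + (151/204)·(-5) = -437/204.
Against R this mix gives (53/204)·8 + (151/204)·(-3) = -29/204.
General C will play L, holding General R to -121/34. Shifting weight toward the row that does better against L would raise this floor (the equalizing mix achieves -52/17 against both L and C), so the proposed strategy is not optimal.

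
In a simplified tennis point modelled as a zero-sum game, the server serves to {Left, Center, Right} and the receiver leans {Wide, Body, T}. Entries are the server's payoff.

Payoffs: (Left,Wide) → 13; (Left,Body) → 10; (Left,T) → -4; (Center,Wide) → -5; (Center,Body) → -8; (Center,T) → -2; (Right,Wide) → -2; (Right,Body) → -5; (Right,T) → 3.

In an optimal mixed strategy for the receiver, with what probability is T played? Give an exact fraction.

Row minima: Left → -4, Center → -8, Right → -5; maximin = -4.
Column maxima: Wide → 13, Body → 10, T → 3; minimax = 3.
-4 ≠ 3, so there is no saddle point; optimal play is mixed.
Center is strictly dominated by Right, so the server never plays it.
Wide is strictly dominated by Body (it gives the server strictly more in every row), so the receiver never plays it.
On the remaining 2×2 (Left, Right vs Body, T):
Let the server play Left with probability p. Expected payoff against Body: 10p + (-5)(1−p) = 15p − 5; against T: (-4)p + 3(1−p) = −7p + 3.
Setting these equal: 15p − 5 = −7p + 3 ⇒ 22p = 8 ⇒ p = 4/11, and the value is (15)·(4/11) − 5 = 5/11.
For the receiver: with q = P(Body), equating Left's and Right's payoffs gives 14q − 4 = −8q + 3 ⇒ q = 7/22.

15/22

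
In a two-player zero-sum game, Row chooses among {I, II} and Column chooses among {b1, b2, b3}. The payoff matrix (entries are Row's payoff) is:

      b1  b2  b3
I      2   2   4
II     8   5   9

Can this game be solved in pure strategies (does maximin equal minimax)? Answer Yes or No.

Row minima: I → 2, II → 5; maximin = 5.
Column maxima: b1 → 8, b2 → 5, b3 → 9; minimax = 5.
maximin = minimax = 5, so a saddle point exists.

Yes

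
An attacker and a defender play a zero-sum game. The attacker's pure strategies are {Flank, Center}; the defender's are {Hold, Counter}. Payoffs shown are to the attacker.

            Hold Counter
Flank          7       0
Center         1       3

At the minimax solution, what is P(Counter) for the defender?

Row minima: Flank → 0, Center → 1; maximin = 1.
Column maxima: Hold → 7, Counter → 3; minimax = 3.
1 ≠ 3, so there is no saddle point; optimal play is mixed.
Let the attacker play Flank with probability p. Expected payoff against Hold: 7p + 1(1−p) = 6p + 1; against Counter: 0p + 3(1−p) = −3p + 3.
Setting these equal: 6p + 1 = −3p + 3 ⇒ 9p = 2 ⇒ p = 2/9, and the value is (6)·(2/9) + 1 = 7/3.
For the defender: with q = P(Hold), equating Flank's and Center's payoffs gives 7q = −2q + 3 ⇒ q = 1/3.

2/3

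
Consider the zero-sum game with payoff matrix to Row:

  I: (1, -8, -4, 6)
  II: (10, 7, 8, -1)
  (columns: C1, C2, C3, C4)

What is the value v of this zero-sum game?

17/11

Row minima: I → -8, II → -1; maximin = -1.
Column maxima: C1 → 10, C2 → 7, C3 → 8, C4 → 6; minimax = 6.
-1 ≠ 6, so there is no saddle point; optimal play is mixed.
C1 is strictly dominated by C2 (it gives Row strictly more in every row), so Column never plays it.
C3 is strictly dominated by C2 (it gives Row strictly more in every row), so Column never plays it.
On the remaining 2×2 (I, II vs C2, C4):
Let Row play I with probability p. Expected payoff against C2: (-8)p + 7(1−p) = −15p + 7; against C4: 6p + (-1)(1−p) = 7p − 1.
Setting these equal: −15p + 7 = 7p − 1 ⇒ −22p = -8 ⇒ p = 4/11, and the value is (-15)·(4/11) + 7 = 17/11.
For Column: with q = P(C2), equating I's and II's payoffs gives −14q + 6 = 8q − 1 ⇒ q = 7/22.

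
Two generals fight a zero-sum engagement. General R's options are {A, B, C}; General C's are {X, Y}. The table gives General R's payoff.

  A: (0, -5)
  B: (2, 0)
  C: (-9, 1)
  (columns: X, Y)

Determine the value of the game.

1/6

Row minima: A → -5, B → 0, C → -9; maximin = 0.
Column maxima: X → 2, Y → 1; minimax = 1.
0 ≠ 1, so there is no saddle point; optimal play is mixed.
A is strictly dominated by B, so General R never plays it.
On the remaining 2×2 (B, C vs X, Y):
Let General R play B with probability p. Expected payoff against X: 2p + (-9)(1−p) = 11p − 9; against Y: 0p + 1(1−p) = −p + 1.
Setting these equal: 11p − 9 = −p + 1 ⇒ 12p = 10 ⇒ p = 5/6, and the value is (11)·(5/6) − 9 = 1/6.
For General C: with q = P(X), equating B's and C's payoffs gives 2q = −10q + 1 ⇒ q = 1/12.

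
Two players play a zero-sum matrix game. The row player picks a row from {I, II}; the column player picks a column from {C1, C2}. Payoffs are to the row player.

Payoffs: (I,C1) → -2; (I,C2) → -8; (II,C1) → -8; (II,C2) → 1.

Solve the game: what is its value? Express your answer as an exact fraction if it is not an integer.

-22/5

Row minima: I → -8, II → -8; maximin = -8.
Column maxima: C1 → -2, C2 → 1; minimax = -2.
-8 ≠ -2, so there is no saddle point; optimal play is mixed.
Let the row player play I with probability p. Expected payoff against C1: (-2)p + (-8)(1−p) = 6p − 8; against C2: (-8)p + 1(1−p) = −9p + 1.
Setting these equal: 6p − 8 = −9p + 1 ⇒ 15p = 9 ⇒ p = 3/5, and the value is (6)·(3/5) − 8 = -22/5.
For the column player: with q = P(C1), equating I's and II's payoffs gives 6q − 8 = −9q + 1 ⇒ q = 3/5.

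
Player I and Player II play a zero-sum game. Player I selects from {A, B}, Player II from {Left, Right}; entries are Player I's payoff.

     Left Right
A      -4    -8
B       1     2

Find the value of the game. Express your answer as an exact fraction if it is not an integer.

1

Row minima: A → -8, B → 1; maximin = 1.
Column maxima: Left → 1, Right → 2; minimax = 1.
Since maximin = minimax = 1, there is a saddle point and the value is 1.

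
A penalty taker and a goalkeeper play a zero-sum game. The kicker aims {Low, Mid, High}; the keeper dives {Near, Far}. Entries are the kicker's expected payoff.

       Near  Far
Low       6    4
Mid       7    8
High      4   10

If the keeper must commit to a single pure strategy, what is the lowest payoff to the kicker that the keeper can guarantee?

Column maxima: Near → 7, Far → 10.
The smallest of these is 7.

7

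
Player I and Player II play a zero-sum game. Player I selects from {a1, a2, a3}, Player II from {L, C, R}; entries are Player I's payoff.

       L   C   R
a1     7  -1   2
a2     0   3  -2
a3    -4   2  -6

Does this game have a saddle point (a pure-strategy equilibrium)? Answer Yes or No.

No

Row minima: a1 → -1, a2 → -2, a3 → -6; maximin = -1.
Column maxima: L → 7, C → 3, R → 2; minimax = 2.
-1 ≠ 2, so no pure-strategy equilibrium exists.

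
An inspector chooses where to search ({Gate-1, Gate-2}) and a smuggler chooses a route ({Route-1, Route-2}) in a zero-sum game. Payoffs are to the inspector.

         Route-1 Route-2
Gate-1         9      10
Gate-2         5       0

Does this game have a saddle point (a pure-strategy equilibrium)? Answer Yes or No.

Yes

Row minima: Gate-1 → 9, Gate-2 → 0; maximin = 9.
Column maxima: Route-1 → 9, Route-2 → 10; minimax = 9.
maximin = minimax = 9, so a saddle point exists.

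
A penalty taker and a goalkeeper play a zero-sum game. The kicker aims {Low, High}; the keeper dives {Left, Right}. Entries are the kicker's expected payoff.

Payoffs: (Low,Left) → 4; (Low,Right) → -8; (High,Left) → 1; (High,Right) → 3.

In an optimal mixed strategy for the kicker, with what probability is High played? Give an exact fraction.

6/7

Row minima: Low → -8, High → 1; maximin = 1.
Column maxima: Left → 4, Right → 3; minimax = 3.
1 ≠ 3, so there is no saddle point; optimal play is mixed.
Let the kicker play Low with probability p. Expected payoff against Left: 4p + 1(1−p) = 3p + 1; against Right: (-8)p + 3(1−p) = −11p + 3.
Setting these equal: 3p + 1 = −11p + 3 ⇒ 14p = 2 ⇒ p = 1/7, and the value is (3)·(1/7) + 1 = 10/7.
For the keeper: with q = P(Left), equating Low's and High's payoffs gives 12q − 8 = −2q + 3 ⇒ q = 11/14.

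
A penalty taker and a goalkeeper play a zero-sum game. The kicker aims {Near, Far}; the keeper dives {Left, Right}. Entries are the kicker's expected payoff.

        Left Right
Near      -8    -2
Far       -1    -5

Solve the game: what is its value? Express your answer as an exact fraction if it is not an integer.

Row minima: Near → -8, Far → -5; maximin = -5.
Column maxima: Left → -1, Right → -2; minimax = -2.
-5 ≠ -2, so there is no saddle point; optimal play is mixed.
Let the kicker play Near with probability p. Expected payoff against Left: (-8)p + (-1)(1−p) = −7p − 1; against Right: (-2)p + (-5)(1−p) = 3p − 5.
Setting these equal: −7p − 1 = 3p − 5 ⇒ −10p = -4 ⇒ p = 2/5, and the value is (-7)·(2/5) − 1 = -19/5.
For the keeper: with q = P(Left), equating Near's and Far's payoffs gives −6q − 2 = 4q − 5 ⇒ q = 3/10.

-19/5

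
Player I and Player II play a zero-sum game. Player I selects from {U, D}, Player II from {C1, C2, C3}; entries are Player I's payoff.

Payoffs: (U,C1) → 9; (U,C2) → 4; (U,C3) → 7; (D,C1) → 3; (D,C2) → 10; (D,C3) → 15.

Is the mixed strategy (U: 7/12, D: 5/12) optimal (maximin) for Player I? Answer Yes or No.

Yes

Against C1 this mix gives (7/12)·9 + (5/12)·3 = 13/2.
Against C2 this mix gives (7/12)·4 + (5/12)·10 = 13/2.
Against C3 this mix gives (7/12)·7 + (5/12)·15 = 31/3.
All of Player II's active replies (C1, C2) yield 13/2, and no column does worse for Player I. The mix makes Player II indifferent and guarantees 13/2, so it is optimal.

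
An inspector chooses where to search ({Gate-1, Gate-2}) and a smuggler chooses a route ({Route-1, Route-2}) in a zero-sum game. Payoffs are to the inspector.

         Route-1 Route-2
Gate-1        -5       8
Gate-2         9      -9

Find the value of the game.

Row minima: Gate-1 → -5, Gate-2 → -9; maximin = -5.
Column maxima: Route-1 → 9, Route-2 → 8; minimax = 8.
-5 ≠ 8, so there is no saddle point; optimal play is mixed.
Let the inspector play Gate-1 with probability p. Expected payoff against Route-1: (-5)p + 9(1−p) = −14p + 9; against Route-2: 8p + (-9)(1−p) = 17p − 9.
Setting these equal: −14p + 9 = 17p − 9 ⇒ −31p = -18 ⇒ p = 18/31, and the value is (-14)·(18/31) + 9 = 27/31.
For the smuggler: with q = P(Route-1), equating Gate-1's and Gate-2's payoffs gives −13q + 8 = 18q − 9 ⇒ q = 17/31.

27/31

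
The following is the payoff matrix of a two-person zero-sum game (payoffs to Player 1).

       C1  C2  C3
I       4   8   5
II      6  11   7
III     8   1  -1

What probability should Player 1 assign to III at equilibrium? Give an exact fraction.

1/10

Row minima: I → 4, II → 6, III → -1; maximin = 6.
Column maxima: C1 → 8, C2 → 11, C3 → 7; minimax = 7.
6 ≠ 7, so there is no saddle point; optimal play is mixed.
I is strictly dominated by II, so Player 1 never plays it.
C2 is strictly dominated by C3 (it gives Player 1 strictly more in every row), so Player 2 never plays it.
On the remaining 2×2 (II, III vs C1, C3):
Let Player 1 play II with probability p. Expected payoff against C1: 6p + 8(1−p) = −2p + 8; against C3: 7p + (-1)(1−p) = 8p − 1.
Setting these equal: −2p + 8 = 8p − 1 ⇒ −10p = -9 ⇒ p = 9/10, and the value is (-2)·(9/10) + 8 = 31/5.
For Player 2: with q = P(C1), equating II's and III's payoffs gives −q + 7 = 9q − 1 ⇒ q = 4/5.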